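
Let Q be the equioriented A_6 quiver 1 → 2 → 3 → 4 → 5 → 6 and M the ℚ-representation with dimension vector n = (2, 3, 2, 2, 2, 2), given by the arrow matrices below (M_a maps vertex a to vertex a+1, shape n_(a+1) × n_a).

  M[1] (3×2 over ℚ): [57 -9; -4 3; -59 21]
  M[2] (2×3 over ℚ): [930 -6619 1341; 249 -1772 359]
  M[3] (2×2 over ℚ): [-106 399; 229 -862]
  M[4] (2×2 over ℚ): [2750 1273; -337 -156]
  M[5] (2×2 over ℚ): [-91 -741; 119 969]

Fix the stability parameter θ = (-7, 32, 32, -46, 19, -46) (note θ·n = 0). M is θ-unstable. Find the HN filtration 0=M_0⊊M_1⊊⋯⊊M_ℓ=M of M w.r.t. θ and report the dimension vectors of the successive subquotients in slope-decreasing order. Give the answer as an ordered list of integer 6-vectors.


Barcode: M ≅ I[1,5], I[1,6], I[2,2], I[6,6]. HN layers by μ_θ (6 steps, strictly decreasing):
  μ^(1)=32; μ^(2)=19; μ^(3)=6; μ^(4)=-9/5; μ^(5)=-7; μ^(6)=-46

((0, 1, 0, 0, 0, 0); (0, 0, 0, 0, 1, 0); (0, 1, 1, 1, 0, 0); (0, 1, 1, 1, 1, 1); (2, 0, 0, 0, 0, 0); (0, 0, 0, 0, 0, 1))


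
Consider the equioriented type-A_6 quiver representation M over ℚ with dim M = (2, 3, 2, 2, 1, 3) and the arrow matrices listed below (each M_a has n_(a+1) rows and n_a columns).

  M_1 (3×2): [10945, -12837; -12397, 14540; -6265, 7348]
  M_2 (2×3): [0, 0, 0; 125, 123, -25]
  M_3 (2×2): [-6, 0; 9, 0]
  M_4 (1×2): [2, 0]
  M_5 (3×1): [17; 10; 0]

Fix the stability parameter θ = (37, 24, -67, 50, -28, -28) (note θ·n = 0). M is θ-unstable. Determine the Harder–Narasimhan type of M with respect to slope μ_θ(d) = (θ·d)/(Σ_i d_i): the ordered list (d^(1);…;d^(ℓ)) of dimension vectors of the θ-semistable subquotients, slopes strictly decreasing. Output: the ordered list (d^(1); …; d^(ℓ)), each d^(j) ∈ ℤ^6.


Interval decomposition of M: I[1,2], I[1,3], I[2,2], I[3,6], I[4,4], I[6,6]^2.
HN type (ℓ=6): μ^(1)=50; μ^(2)=61/2; μ^(3)=24; μ^(4)=-2; μ^(5)=-28; μ^(6)=-67

((0, 0, 0, 1, 0, 0); (1, 1, 0, 0, 0, 0); (0, 1, 0, 0, 0, 0); (1, 1, 1, 1, 1, 1); (0, 0, 0, 0, 0, 2); (0, 0, 1, 0, 0, 0))


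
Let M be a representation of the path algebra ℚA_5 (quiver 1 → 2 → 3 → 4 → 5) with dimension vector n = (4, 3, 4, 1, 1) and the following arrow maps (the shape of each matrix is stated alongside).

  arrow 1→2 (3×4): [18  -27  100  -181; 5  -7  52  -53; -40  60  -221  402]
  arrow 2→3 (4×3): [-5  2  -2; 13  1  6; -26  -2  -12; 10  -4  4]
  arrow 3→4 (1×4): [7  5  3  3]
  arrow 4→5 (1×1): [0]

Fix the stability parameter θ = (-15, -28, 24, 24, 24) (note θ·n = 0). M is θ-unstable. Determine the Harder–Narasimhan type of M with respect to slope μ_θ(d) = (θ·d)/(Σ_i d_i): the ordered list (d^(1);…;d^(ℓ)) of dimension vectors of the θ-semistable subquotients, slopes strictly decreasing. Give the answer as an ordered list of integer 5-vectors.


Barcode: M ≅ I[1,1], I[1,2], I[1,3], I[1,4], I[3,3]^2, I[5,5]. HN layers by μ_θ (3 steps, strictly decreasing):
  μ^(1)=24; μ^(2)=-15; μ^(3)=-43/2

((0, 0, 4, 1, 1); (1, 0, 0, 0, 0); (3, 3, 0, 0, 0))


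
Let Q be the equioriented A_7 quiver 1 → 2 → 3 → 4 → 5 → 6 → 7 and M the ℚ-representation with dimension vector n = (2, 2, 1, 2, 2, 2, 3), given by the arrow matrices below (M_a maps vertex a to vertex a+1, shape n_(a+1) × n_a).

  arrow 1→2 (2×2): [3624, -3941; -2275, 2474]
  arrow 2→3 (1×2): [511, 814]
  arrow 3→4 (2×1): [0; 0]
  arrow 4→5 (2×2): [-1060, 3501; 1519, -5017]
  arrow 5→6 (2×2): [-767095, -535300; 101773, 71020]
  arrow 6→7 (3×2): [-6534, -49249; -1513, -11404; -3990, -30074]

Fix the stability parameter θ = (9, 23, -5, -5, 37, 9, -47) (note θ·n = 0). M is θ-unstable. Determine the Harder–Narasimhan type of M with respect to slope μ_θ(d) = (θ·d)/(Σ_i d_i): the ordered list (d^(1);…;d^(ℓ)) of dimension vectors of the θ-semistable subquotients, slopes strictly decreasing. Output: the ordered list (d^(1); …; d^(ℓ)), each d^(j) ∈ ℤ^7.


Via rank(M_{q-1}∘⋯∘M_p): M ≅ I[1,2], I[1,3], I[4,5], I[4,7], I[6,7], I[7,7].
μ_θ-semistable layers: μ^(1)=37; μ^(2)=23; μ^(3)=9; μ^(4)=-1/3; μ^(5)=-5; μ^(6)=-19; μ^(7)=-47

((0, 0, 0, 0, 1, 0, 0); (0, 1, 0, 0, 0, 0, 0); (2, 1, 1, 0, 0, 0, 0); (0, 0, 0, 0, 1, 1, 1); (0, 0, 0, 2, 0, 0, 0); (0, 0, 0, 0, 0, 1, 1); (0, 0, 0, 0, 0, 0, 1))


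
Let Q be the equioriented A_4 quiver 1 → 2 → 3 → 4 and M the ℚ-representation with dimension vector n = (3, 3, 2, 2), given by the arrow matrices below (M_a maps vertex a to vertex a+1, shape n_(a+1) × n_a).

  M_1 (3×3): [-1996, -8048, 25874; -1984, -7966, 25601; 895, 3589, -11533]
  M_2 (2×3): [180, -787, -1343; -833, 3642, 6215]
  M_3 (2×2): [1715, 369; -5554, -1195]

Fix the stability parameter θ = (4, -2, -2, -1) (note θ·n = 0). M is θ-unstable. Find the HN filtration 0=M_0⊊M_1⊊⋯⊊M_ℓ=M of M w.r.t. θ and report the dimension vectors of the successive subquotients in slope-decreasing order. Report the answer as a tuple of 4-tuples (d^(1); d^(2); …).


Interval decomposition of M: I[1,2], I[1,4]^2.
HN type (ℓ=2): μ^(1)=1; μ^(2)=-1/4

((1, 1, 0, 0); (2, 2, 2, 2))


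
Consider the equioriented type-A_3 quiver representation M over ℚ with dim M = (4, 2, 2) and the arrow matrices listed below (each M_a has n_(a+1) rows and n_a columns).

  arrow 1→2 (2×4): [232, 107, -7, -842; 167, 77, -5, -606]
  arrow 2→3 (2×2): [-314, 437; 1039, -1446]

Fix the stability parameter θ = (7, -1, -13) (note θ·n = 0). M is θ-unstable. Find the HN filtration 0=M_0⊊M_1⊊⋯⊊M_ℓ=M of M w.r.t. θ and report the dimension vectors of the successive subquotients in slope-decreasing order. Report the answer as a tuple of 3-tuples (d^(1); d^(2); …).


Barcode: M ≅ I[1,1]^2, I[1,3]^2. HN layers by μ_θ (2 steps, strictly decreasing):
  μ^(1)=7; μ^(2)=-7/3

((2, 0, 0); (2, 2, 2))


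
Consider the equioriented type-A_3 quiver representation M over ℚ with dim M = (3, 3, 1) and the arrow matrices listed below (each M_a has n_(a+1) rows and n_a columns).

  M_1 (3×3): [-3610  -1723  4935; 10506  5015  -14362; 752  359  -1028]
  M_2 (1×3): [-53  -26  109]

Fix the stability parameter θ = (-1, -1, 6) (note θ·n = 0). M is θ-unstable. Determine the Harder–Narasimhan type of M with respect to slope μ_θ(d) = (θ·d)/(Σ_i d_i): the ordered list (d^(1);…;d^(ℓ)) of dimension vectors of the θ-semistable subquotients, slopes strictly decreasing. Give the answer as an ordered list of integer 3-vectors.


Barcode: M ≅ I[1,2]^2, I[1,3]. HN layers by μ_θ (2 steps, strictly decreasing):
  μ^(1)=6; μ^(2)=-1

((0, 0, 1); (3, 3, 0))


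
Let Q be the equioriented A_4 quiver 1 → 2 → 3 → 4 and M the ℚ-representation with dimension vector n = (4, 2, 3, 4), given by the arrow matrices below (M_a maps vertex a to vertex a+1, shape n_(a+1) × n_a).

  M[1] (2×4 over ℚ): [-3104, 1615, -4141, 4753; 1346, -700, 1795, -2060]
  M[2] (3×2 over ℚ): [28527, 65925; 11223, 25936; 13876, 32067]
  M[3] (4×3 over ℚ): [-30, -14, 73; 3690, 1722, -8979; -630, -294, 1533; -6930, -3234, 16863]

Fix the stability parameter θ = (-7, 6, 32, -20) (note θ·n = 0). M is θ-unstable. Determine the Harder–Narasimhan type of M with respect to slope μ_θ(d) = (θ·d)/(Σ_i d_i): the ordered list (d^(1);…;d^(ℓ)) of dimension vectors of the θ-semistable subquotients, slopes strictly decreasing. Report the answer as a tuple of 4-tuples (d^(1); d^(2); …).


Interval decomposition of M: I[1,1]^2, I[1,3], I[1,4], I[3,3], I[4,4]^3.
HN type (ℓ=4): μ^(1)=32; μ^(2)=6; μ^(3)=-7; μ^(4)=-20

((0, 0, 2, 0); (0, 2, 1, 1); (4, 0, 0, 0); (0, 0, 0, 3))


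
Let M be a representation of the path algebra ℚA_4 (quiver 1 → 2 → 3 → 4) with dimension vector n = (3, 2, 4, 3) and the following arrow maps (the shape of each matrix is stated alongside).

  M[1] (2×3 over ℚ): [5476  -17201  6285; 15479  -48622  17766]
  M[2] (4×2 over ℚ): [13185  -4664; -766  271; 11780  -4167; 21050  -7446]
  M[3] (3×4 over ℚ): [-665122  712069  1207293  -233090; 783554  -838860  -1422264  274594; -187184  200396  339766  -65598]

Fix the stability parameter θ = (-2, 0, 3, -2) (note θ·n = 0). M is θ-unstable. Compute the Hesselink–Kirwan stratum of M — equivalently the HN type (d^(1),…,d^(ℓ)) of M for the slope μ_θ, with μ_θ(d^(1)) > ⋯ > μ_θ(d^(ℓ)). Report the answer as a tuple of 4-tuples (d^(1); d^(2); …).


Barcode: M ≅ I[1,1], I[1,4]^2, I[3,3], I[3,4]. HN layers by μ_θ (4 steps, strictly decreasing):
  μ^(1)=3; μ^(2)=1/2; μ^(3)=0; μ^(4)=-2

((0, 0, 1, 0); (0, 0, 3, 3); (0, 2, 0, 0); (3, 0, 0, 0))


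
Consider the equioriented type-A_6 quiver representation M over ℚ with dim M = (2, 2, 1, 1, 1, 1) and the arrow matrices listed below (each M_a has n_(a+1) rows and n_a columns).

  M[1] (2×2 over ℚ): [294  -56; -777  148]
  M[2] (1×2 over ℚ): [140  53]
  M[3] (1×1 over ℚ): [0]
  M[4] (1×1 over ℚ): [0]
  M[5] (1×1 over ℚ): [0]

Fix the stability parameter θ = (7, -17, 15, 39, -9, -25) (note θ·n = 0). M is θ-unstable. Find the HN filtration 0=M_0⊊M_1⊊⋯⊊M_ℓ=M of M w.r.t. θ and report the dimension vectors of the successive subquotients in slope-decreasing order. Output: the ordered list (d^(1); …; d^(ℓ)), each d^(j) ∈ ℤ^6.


Via rank(M_{q-1}∘⋯∘M_p): M ≅ I[1,1], I[1,3], I[2,2], I[4,4], I[5,5], I[6,6].
μ_θ-semistable layers: μ^(1)=39; μ^(2)=15; μ^(3)=7; μ^(4)=-5; μ^(5)=-9; μ^(6)=-17; μ^(7)=-25

((0, 0, 0, 1, 0, 0); (0, 0, 1, 0, 0, 0); (1, 0, 0, 0, 0, 0); (1, 1, 0, 0, 0, 0); (0, 0, 0, 0, 1, 0); (0, 1, 0, 0, 0, 0); (0, 0, 0, 0, 0, 1))


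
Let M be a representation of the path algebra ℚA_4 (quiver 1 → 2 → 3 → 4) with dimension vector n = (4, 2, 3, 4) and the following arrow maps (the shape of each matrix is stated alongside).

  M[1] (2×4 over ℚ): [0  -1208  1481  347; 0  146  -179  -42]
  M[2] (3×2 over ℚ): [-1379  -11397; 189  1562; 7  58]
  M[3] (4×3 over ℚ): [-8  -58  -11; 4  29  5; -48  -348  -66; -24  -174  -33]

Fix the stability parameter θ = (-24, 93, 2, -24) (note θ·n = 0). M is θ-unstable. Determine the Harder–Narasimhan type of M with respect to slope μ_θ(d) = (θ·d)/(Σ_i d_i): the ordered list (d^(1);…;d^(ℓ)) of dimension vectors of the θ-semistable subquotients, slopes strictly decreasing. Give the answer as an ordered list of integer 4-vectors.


Barcode: M ≅ I[1,1]^2, I[1,3], I[1,4], I[3,4], I[4,4]^2. HN layers by μ_θ (4 steps, strictly decreasing):
  μ^(1)=95/2; μ^(2)=71/3; μ^(3)=-11; μ^(4)=-24

((0, 1, 1, 0); (0, 1, 1, 1); (0, 0, 1, 1); (4, 0, 0, 2))


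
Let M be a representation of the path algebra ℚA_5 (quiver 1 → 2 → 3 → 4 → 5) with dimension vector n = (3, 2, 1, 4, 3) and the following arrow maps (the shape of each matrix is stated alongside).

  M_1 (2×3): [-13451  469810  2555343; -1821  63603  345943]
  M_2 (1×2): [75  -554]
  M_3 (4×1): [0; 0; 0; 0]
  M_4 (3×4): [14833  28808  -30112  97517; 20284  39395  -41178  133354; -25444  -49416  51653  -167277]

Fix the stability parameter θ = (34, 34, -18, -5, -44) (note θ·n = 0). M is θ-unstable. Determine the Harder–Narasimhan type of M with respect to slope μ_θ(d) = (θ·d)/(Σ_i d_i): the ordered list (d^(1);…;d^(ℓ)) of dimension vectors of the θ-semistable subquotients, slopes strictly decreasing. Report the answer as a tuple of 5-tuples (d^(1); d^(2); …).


Via rank(M_{q-1}∘⋯∘M_p): M ≅ I[1,1], I[1,2], I[1,3], I[4,4], I[4,5]^3.
μ_θ-semistable layers: μ^(1)=34; μ^(2)=50/3; μ^(3)=-5; μ^(4)=-49/2

((2, 1, 0, 0, 0); (1, 1, 1, 0, 0); (0, 0, 0, 1, 0); (0, 0, 0, 3, 3))


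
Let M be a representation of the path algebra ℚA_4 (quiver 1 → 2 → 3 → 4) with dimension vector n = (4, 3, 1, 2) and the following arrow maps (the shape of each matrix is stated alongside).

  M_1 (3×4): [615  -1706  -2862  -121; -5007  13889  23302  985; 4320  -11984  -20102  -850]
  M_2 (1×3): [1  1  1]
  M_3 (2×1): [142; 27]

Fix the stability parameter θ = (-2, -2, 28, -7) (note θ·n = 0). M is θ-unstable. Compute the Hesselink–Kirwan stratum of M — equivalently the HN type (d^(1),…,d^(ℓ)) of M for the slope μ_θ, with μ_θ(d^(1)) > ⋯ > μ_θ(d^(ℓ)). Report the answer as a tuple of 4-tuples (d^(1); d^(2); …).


Via rank(M_{q-1}∘⋯∘M_p): M ≅ I[1,1], I[1,2]^2, I[1,4], I[4,4].
μ_θ-semistable layers: μ^(1)=21/2; μ^(2)=-2; μ^(3)=-7

((0, 0, 1, 1); (4, 3, 0, 0); (0, 0, 0, 1))


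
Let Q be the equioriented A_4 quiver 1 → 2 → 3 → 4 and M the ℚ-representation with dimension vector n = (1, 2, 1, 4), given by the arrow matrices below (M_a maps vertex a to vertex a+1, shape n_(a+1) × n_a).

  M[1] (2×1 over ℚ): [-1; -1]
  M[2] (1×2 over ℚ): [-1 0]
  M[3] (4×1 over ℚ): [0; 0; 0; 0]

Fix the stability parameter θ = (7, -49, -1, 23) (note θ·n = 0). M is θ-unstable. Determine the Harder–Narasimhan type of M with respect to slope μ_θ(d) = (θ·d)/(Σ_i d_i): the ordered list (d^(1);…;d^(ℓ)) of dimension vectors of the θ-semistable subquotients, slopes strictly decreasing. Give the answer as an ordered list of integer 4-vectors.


Interval decomposition of M: I[1,3], I[2,2], I[4,4]^4.
HN type (ℓ=4): μ^(1)=23; μ^(2)=-1; μ^(3)=-21; μ^(4)=-49

((0, 0, 0, 4); (0, 0, 1, 0); (1, 1, 0, 0); (0, 1, 0, 0))


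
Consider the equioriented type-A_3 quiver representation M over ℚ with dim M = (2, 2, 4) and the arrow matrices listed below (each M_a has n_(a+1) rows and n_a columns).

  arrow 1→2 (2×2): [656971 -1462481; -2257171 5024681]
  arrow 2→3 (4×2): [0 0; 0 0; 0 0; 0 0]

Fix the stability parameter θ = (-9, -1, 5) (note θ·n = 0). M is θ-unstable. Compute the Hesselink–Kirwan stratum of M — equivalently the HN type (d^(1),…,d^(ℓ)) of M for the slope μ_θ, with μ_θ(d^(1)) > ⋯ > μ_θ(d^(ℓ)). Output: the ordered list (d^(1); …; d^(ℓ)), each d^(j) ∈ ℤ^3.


Barcode: M ≅ I[1,1], I[1,2], I[2,2], I[3,3]^4. HN layers by μ_θ (3 steps, strictly decreasing):
  μ^(1)=5; μ^(2)=-1; μ^(3)=-9

((0, 0, 4); (0, 2, 0); (2, 0, 0))


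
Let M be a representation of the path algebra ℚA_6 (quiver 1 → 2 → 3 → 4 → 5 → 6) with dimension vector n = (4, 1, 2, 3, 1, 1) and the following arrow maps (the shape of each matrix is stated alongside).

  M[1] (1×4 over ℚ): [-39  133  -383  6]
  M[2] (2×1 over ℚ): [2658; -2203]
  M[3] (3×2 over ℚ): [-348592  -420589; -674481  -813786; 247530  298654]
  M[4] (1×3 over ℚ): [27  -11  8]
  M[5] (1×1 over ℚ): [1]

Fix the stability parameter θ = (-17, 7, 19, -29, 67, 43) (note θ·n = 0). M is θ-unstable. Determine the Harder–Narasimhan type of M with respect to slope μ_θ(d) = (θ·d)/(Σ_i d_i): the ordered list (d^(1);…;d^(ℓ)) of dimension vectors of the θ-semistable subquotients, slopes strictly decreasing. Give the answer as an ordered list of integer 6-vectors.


Barcode: M ≅ I[1,1]^3, I[1,6], I[3,4], I[4,4]. HN layers by μ_θ (5 steps, strictly decreasing):
  μ^(1)=55; μ^(2)=-1; μ^(3)=-5; μ^(4)=-17; μ^(5)=-29

((0, 0, 0, 0, 1, 1); (0, 1, 1, 1, 0, 0); (0, 0, 1, 1, 0, 0); (4, 0, 0, 0, 0, 0); (0, 0, 0, 1, 0, 0))


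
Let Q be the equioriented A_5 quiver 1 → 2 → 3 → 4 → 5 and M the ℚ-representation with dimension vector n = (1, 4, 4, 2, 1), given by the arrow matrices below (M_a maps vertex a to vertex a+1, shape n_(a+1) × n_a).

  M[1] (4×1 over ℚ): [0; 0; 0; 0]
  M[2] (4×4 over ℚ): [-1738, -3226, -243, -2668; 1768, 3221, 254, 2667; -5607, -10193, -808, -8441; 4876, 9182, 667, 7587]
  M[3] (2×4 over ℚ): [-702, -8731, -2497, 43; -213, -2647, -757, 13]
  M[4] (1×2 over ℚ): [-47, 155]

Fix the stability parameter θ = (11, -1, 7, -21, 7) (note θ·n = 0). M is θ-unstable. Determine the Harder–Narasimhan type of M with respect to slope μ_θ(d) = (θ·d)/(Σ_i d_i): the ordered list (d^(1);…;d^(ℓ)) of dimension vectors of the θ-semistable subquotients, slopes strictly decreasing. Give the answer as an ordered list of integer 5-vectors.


Barcode: M ≅ I[1,1], I[2,3]^2, I[2,4], I[2,5]. HN layers by μ_θ (4 steps, strictly decreasing):
  μ^(1)=11; μ^(2)=7; μ^(3)=-1; μ^(4)=-5

((1, 0, 0, 0, 0); (0, 0, 2, 0, 1); (0, 2, 0, 0, 0); (0, 2, 2, 2, 0))


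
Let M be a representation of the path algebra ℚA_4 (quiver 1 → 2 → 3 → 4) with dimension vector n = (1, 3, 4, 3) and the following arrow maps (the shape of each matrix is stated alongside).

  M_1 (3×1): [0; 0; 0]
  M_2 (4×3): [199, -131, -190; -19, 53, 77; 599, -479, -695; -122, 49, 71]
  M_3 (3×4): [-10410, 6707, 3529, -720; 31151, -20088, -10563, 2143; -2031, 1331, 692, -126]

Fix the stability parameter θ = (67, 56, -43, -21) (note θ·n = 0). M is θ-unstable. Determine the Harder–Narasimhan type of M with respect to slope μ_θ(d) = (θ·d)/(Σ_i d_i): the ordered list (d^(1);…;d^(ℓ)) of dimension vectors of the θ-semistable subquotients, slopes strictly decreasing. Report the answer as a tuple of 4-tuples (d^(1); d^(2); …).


Via rank(M_{q-1}∘⋯∘M_p): M ≅ I[1,1], I[2,4]^3, I[3,3].
μ_θ-semistable layers: μ^(1)=67; μ^(2)=-8/3; μ^(3)=-43

((1, 0, 0, 0); (0, 3, 3, 3); (0, 0, 1, 0))


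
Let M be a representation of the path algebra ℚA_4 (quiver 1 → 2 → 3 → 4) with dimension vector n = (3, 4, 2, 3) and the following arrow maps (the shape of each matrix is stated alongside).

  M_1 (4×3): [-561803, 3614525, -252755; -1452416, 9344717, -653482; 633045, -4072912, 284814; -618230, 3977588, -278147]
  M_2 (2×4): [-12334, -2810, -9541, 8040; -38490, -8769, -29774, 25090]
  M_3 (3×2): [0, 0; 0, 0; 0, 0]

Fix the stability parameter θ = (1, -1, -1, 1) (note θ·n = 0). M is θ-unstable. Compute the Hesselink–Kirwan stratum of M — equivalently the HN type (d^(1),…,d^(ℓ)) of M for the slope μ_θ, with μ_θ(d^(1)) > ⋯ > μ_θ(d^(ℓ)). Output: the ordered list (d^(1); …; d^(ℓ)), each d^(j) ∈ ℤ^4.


Via rank(M_{q-1}∘⋯∘M_p): M ≅ I[1,2], I[1,3]^2, I[2,2], I[4,4]^3.
μ_θ-semistable layers: μ^(1)=1; μ^(2)=0; μ^(3)=-1/3; μ^(4)=-1

((0, 0, 0, 3); (1, 1, 0, 0); (2, 2, 2, 0); (0, 1, 0, 0))


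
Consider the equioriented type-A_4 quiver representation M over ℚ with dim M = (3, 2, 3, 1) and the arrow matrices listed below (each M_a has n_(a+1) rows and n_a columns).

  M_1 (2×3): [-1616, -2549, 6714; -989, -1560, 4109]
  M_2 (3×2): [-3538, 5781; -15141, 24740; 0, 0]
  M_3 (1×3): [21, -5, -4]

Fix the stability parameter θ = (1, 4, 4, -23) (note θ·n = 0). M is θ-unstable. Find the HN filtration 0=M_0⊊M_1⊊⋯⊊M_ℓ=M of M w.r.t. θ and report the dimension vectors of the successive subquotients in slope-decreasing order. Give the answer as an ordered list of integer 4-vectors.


Interval decomposition of M: I[1,1], I[1,3], I[1,4], I[3,3].
HN type (ℓ=3): μ^(1)=4; μ^(2)=1; μ^(3)=-7/2

((0, 1, 2, 0); (2, 0, 0, 0); (1, 1, 1, 1))


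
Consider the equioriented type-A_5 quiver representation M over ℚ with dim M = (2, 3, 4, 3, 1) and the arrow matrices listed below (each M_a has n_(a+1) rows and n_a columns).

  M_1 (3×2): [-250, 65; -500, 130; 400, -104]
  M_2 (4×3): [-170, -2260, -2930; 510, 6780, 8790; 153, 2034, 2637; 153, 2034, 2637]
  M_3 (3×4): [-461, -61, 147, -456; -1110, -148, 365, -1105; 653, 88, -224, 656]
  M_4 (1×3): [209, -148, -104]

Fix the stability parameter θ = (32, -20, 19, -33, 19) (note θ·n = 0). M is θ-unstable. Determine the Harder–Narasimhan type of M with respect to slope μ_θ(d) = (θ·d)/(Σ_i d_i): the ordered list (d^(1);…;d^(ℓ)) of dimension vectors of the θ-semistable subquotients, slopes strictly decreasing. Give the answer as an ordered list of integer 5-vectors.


Via rank(M_{q-1}∘⋯∘M_p): M ≅ I[1,1], I[1,5], I[2,2]^2, I[3,3], I[3,4]^2.
μ_θ-semistable layers: μ^(1)=32; μ^(2)=19; μ^(3)=-1/2; μ^(4)=-7; μ^(5)=-20

((1, 0, 0, 0, 0); (0, 0, 1, 0, 1); (1, 1, 1, 1, 0); (0, 0, 2, 2, 0); (0, 2, 0, 0, 0))


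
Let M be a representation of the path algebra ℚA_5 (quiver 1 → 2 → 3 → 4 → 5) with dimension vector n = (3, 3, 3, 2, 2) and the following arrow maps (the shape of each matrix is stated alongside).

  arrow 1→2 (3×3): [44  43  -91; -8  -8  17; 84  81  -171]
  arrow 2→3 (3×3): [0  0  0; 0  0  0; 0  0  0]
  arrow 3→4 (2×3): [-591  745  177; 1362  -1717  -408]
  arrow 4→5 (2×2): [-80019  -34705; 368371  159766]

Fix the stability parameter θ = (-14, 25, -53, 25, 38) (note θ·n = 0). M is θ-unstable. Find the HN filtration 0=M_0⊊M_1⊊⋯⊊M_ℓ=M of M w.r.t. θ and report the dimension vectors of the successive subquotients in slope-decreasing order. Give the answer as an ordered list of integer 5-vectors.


Interval decomposition of M: I[1,1], I[1,2]^2, I[2,2], I[3,3], I[3,5]^2.
HN type (ℓ=4): μ^(1)=38; μ^(2)=25; μ^(3)=-14; μ^(4)=-53

((0, 0, 0, 0, 2); (0, 3, 0, 2, 0); (3, 0, 0, 0, 0); (0, 0, 3, 0, 0))


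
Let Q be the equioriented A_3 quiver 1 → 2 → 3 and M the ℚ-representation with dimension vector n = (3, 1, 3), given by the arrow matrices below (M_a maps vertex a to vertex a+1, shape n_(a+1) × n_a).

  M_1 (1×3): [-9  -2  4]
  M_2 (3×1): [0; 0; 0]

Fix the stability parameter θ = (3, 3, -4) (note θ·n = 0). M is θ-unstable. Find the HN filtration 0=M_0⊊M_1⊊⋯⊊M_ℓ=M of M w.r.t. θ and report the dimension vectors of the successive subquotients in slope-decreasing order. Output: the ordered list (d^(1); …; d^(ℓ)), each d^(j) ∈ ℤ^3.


Via rank(M_{q-1}∘⋯∘M_p): M ≅ I[1,1]^2, I[1,2], I[3,3]^3.
μ_θ-semistable layers: μ^(1)=3; μ^(2)=-4

((3, 1, 0); (0, 0, 3))


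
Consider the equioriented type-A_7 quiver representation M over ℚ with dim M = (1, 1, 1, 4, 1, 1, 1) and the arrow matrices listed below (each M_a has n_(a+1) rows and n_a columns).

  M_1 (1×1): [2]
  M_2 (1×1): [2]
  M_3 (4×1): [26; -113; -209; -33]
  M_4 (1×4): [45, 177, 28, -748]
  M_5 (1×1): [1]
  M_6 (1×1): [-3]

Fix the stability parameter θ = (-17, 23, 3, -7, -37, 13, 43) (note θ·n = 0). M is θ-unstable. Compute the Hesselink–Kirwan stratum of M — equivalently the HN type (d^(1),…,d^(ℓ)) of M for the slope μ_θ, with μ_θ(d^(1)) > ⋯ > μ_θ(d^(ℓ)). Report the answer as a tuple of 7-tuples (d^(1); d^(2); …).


Interval decomposition of M: I[1,7], I[4,4]^3.
HN type (ℓ=5): μ^(1)=43; μ^(2)=13; μ^(3)=-9/2; μ^(4)=-7; μ^(5)=-17

((0, 0, 0, 0, 0, 0, 1); (0, 0, 0, 0, 0, 1, 0); (0, 1, 1, 1, 1, 0, 0); (0, 0, 0, 3, 0, 0, 0); (1, 0, 0, 0, 0, 0, 0))


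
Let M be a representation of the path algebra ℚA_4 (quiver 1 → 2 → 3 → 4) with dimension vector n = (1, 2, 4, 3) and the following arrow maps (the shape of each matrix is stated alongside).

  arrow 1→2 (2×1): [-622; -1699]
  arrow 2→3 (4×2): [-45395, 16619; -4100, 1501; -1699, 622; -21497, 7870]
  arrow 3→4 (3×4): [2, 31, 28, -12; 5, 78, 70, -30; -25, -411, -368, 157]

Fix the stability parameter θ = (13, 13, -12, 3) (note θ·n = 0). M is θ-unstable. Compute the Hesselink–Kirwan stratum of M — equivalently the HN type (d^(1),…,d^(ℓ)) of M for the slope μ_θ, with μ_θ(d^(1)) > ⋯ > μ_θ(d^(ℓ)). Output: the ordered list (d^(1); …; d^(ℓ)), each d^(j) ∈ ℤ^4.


Via rank(M_{q-1}∘⋯∘M_p): M ≅ I[1,4], I[2,4], I[3,3], I[3,4].
μ_θ-semistable layers: μ^(1)=17/4; μ^(2)=3; μ^(3)=1/2; μ^(4)=-12

((1, 1, 1, 1); (0, 0, 0, 2); (0, 1, 1, 0); (0, 0, 2, 0))


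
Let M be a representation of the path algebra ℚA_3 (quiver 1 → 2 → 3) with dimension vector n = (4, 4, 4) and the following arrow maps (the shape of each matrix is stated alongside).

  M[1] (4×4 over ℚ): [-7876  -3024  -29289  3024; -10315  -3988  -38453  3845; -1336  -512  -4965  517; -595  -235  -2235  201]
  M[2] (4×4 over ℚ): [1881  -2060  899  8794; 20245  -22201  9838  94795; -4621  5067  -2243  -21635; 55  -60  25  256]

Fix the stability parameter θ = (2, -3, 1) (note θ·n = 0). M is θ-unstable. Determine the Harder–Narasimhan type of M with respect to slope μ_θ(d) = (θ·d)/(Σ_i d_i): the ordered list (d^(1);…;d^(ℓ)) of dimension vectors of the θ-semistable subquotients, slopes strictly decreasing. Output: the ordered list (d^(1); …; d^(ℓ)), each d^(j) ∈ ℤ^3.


Barcode: M ≅ I[1,3]^4. HN layers by μ_θ (2 steps, strictly decreasing):
  μ^(1)=1; μ^(2)=-1/2

((0, 0, 4); (4, 4, 0))


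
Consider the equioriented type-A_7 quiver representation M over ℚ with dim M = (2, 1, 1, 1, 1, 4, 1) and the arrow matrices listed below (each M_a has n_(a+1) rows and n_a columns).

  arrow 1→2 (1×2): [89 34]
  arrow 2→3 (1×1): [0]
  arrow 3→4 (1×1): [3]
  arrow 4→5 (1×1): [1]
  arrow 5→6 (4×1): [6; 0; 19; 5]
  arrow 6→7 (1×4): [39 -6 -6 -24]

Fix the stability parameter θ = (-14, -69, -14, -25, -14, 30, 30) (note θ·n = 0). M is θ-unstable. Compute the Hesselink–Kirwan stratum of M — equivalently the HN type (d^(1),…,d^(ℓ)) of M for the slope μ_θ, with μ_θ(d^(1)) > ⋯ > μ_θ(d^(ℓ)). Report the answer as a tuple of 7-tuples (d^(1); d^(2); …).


Via rank(M_{q-1}∘⋯∘M_p): M ≅ I[1,1], I[1,2], I[3,6], I[6,6]^2, I[6,7].
μ_θ-semistable layers: μ^(1)=30; μ^(2)=-14; μ^(3)=-39/2; μ^(4)=-83/2

((0, 0, 0, 0, 0, 4, 1); (1, 0, 0, 0, 1, 0, 0); (0, 0, 1, 1, 0, 0, 0); (1, 1, 0, 0, 0, 0, 0))


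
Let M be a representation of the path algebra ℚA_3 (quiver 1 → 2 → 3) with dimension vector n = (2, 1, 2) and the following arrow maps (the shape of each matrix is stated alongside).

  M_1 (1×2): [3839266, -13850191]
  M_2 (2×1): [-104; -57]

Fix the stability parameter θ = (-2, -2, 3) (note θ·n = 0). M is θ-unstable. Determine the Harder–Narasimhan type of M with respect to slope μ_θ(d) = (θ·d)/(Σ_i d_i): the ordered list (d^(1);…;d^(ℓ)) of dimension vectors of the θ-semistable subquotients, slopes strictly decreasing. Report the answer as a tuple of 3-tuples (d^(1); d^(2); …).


Via rank(M_{q-1}∘⋯∘M_p): M ≅ I[1,1], I[1,3], I[3,3].
μ_θ-semistable layers: μ^(1)=3; μ^(2)=-2

((0, 0, 2); (2, 1, 0))


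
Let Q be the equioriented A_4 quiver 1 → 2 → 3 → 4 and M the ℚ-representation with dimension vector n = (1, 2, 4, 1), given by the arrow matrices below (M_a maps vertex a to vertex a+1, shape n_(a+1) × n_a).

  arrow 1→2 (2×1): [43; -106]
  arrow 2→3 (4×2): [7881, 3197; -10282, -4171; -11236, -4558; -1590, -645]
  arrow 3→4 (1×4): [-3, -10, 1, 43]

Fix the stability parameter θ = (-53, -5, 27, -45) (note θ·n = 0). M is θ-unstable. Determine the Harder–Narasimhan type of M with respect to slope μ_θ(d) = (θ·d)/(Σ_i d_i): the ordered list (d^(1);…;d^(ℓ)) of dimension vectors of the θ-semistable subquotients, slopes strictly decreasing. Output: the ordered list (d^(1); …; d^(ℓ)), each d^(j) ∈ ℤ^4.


Barcode: M ≅ I[1,4], I[2,3], I[3,3]^2. HN layers by μ_θ (4 steps, strictly decreasing):
  μ^(1)=27; μ^(2)=-5; μ^(3)=-23/3; μ^(4)=-53

((0, 0, 3, 0); (0, 1, 0, 0); (0, 1, 1, 1); (1, 0, 0, 0))


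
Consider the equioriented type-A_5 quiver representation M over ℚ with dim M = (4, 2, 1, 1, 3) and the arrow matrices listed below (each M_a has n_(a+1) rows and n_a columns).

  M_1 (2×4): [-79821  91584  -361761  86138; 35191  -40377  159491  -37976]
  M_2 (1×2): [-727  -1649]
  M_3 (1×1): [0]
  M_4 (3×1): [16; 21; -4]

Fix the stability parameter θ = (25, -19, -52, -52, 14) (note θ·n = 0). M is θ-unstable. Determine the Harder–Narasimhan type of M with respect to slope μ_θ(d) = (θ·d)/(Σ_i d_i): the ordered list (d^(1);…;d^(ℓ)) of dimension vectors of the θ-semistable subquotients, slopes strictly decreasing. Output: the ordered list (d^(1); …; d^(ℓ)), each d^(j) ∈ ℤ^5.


Via rank(M_{q-1}∘⋯∘M_p): M ≅ I[1,1]^2, I[1,2], I[1,3], I[4,5], I[5,5]^2.
μ_θ-semistable layers: μ^(1)=25; μ^(2)=14; μ^(3)=3; μ^(4)=-46/3; μ^(5)=-52

((2, 0, 0, 0, 0); (0, 0, 0, 0, 3); (1, 1, 0, 0, 0); (1, 1, 1, 0, 0); (0, 0, 0, 1, 0))


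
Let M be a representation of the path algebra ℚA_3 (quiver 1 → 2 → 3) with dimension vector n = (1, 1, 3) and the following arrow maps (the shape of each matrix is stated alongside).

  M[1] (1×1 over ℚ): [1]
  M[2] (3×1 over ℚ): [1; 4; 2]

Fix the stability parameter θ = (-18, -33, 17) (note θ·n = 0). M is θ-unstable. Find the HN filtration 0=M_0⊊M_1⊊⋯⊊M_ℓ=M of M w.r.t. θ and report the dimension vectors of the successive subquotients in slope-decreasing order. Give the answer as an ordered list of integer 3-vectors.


Barcode: M ≅ I[1,3], I[3,3]^2. HN layers by μ_θ (2 steps, strictly decreasing):
  μ^(1)=17; μ^(2)=-51/2

((0, 0, 3); (1, 1, 0))


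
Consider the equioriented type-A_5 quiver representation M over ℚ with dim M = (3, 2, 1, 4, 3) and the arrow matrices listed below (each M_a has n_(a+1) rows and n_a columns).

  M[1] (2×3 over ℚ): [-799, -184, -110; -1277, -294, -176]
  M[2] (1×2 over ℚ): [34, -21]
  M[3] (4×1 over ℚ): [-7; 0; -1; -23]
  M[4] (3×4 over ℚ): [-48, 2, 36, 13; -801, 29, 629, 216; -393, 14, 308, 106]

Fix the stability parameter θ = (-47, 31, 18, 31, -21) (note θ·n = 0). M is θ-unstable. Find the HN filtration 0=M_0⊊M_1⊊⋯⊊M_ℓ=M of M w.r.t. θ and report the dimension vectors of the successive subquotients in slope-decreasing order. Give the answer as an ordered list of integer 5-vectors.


Barcode: M ≅ I[1,1], I[1,2], I[1,5], I[4,4], I[4,5]^2. HN layers by μ_θ (4 steps, strictly decreasing):
  μ^(1)=31; μ^(2)=59/4; μ^(3)=5; μ^(4)=-47

((0, 1, 0, 1, 0); (0, 1, 1, 1, 1); (0, 0, 0, 2, 2); (3, 0, 0, 0, 0))


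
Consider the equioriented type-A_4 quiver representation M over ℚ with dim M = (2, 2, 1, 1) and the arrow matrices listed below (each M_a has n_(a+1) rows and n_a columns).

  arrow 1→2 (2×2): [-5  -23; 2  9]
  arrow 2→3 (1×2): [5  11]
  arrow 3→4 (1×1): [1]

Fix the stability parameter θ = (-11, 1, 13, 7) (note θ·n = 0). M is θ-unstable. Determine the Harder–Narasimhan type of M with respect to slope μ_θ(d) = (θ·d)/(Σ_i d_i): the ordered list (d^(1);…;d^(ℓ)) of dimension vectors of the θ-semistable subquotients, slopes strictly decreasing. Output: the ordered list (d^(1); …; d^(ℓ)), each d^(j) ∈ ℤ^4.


Interval decomposition of M: I[1,2], I[1,4].
HN type (ℓ=3): μ^(1)=10; μ^(2)=1; μ^(3)=-11

((0, 0, 1, 1); (0, 2, 0, 0); (2, 0, 0, 0))


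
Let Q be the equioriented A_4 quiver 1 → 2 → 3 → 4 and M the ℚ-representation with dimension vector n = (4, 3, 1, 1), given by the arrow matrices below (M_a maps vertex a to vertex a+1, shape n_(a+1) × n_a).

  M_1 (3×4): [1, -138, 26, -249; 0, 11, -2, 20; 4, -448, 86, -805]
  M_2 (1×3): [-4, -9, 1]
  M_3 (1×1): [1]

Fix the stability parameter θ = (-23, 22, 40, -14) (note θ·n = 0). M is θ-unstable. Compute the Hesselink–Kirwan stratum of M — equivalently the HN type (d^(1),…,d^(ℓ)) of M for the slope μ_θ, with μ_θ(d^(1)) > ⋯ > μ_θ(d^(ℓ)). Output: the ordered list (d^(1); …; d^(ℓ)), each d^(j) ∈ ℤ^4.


Via rank(M_{q-1}∘⋯∘M_p): M ≅ I[1,1], I[1,2]^2, I[1,4].
μ_θ-semistable layers: μ^(1)=22; μ^(2)=16; μ^(3)=-23

((0, 2, 0, 0); (0, 1, 1, 1); (4, 0, 0, 0))


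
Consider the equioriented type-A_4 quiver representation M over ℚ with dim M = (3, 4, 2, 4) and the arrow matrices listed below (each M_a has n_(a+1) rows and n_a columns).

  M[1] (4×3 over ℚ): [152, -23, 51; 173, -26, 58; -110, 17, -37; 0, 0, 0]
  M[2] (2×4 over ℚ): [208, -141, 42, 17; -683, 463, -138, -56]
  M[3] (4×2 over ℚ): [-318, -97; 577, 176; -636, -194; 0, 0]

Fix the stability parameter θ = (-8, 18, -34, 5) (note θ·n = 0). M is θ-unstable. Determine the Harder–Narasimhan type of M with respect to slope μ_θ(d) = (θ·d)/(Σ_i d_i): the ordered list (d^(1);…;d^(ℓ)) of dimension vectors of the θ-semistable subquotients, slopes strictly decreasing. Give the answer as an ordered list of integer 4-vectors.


Via rank(M_{q-1}∘⋯∘M_p): M ≅ I[1,1], I[1,4]^2, I[2,2]^2, I[4,4]^2.
μ_θ-semistable layers: μ^(1)=18; μ^(2)=5; μ^(3)=-8

((0, 2, 0, 0); (0, 0, 0, 4); (3, 2, 2, 0))


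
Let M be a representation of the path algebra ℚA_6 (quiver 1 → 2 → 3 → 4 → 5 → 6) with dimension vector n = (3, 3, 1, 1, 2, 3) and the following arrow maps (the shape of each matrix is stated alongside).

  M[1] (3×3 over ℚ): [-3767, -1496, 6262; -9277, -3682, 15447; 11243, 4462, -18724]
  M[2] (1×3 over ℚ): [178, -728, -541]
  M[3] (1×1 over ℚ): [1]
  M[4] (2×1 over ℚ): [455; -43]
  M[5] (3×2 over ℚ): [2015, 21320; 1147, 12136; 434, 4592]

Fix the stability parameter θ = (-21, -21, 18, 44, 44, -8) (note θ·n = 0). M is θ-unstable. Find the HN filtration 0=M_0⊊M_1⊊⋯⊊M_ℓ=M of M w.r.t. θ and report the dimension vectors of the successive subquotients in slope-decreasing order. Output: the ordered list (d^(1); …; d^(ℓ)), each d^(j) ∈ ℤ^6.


Interval decomposition of M: I[1,2]^2, I[1,6], I[5,5], I[6,6]^2.
HN type (ℓ=5): μ^(1)=44; μ^(2)=80/3; μ^(3)=18; μ^(4)=-8; μ^(5)=-21

((0, 0, 0, 0, 1, 0); (0, 0, 0, 1, 1, 1); (0, 0, 1, 0, 0, 0); (0, 0, 0, 0, 0, 2); (3, 3, 0, 0, 0, 0))


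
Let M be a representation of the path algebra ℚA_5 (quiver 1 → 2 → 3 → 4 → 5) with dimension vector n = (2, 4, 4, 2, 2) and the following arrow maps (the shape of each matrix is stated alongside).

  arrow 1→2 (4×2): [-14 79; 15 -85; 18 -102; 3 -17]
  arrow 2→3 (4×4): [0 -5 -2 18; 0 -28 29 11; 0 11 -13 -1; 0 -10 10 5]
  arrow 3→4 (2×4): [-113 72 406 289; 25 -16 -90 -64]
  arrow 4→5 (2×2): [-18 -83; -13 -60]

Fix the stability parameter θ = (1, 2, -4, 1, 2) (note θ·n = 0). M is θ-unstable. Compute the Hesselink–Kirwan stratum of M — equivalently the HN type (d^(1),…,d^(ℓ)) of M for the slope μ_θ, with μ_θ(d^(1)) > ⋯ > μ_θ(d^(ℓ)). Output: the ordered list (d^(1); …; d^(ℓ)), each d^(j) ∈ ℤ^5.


Via rank(M_{q-1}∘⋯∘M_p): M ≅ I[1,2], I[1,5], I[2,3], I[2,5], I[3,3].
μ_θ-semistable layers: μ^(1)=2; μ^(2)=1; μ^(3)=-1/3; μ^(4)=-1; μ^(5)=-4

((0, 1, 0, 0, 2); (1, 0, 0, 2, 0); (1, 1, 1, 0, 0); (0, 2, 2, 0, 0); (0, 0, 1, 0, 0))


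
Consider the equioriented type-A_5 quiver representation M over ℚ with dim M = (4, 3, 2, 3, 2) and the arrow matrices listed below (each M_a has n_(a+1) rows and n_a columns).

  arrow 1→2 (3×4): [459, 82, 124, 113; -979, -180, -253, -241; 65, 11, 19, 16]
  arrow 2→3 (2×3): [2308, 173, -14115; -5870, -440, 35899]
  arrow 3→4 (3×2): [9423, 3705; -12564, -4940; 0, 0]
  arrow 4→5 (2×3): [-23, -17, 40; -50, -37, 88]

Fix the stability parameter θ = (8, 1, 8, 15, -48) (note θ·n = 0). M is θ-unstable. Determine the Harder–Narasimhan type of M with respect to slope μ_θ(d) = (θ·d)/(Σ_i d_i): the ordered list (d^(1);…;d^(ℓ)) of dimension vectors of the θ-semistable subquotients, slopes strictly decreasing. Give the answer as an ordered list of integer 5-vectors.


Interval decomposition of M: I[1,1], I[1,2], I[1,3], I[1,5], I[4,4], I[4,5].
HN type (ℓ=5): μ^(1)=15; μ^(2)=8; μ^(3)=9/2; μ^(4)=-16/5; μ^(5)=-33/2

((0, 0, 0, 1, 0); (1, 0, 1, 0, 0); (2, 2, 0, 0, 0); (1, 1, 1, 1, 1); (0, 0, 0, 1, 1))


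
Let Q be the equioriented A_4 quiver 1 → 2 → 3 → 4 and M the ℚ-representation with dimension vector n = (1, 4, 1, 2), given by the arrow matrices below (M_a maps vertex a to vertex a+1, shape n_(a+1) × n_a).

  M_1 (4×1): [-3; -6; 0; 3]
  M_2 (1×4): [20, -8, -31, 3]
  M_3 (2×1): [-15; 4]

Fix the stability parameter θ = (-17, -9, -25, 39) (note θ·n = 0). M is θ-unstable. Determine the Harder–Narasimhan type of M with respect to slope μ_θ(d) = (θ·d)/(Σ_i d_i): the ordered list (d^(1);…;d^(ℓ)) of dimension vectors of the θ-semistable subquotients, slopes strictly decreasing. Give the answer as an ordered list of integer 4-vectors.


Via rank(M_{q-1}∘⋯∘M_p): M ≅ I[1,4], I[2,2]^3, I[4,4].
μ_θ-semistable layers: μ^(1)=39; μ^(2)=-9; μ^(3)=-17

((0, 0, 0, 2); (0, 3, 0, 0); (1, 1, 1, 0))


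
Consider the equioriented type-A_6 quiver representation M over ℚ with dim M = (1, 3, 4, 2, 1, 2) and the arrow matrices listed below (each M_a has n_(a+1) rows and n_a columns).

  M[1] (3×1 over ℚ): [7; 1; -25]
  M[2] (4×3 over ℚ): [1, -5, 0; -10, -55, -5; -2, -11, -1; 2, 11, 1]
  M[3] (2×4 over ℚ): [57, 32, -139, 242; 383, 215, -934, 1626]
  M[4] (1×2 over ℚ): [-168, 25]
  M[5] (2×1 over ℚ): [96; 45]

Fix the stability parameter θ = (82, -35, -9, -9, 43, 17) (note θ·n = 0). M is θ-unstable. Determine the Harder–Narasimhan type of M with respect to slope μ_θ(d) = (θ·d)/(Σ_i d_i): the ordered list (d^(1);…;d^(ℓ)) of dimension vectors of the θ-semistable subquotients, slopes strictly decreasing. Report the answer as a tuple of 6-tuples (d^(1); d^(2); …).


Interval decomposition of M: I[1,6], I[2,2], I[2,4], I[3,3]^2, I[6,6].
HN type (ℓ=5): μ^(1)=30; μ^(2)=17; μ^(3)=29/4; μ^(4)=-9; μ^(5)=-35

((0, 0, 0, 0, 1, 1); (0, 0, 0, 0, 0, 1); (1, 1, 1, 1, 0, 0); (0, 0, 3, 1, 0, 0); (0, 2, 0, 0, 0, 0))


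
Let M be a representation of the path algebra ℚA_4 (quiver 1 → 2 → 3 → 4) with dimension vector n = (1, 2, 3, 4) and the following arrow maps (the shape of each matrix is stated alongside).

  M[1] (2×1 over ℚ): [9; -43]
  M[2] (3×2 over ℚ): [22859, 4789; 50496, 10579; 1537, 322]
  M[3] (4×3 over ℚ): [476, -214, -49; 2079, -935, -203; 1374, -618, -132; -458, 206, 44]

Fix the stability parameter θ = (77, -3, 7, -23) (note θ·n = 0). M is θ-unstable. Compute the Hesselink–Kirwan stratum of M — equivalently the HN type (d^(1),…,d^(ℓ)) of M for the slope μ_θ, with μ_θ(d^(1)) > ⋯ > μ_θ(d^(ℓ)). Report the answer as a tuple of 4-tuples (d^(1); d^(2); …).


Interval decomposition of M: I[1,4], I[2,3], I[3,4], I[4,4]^2.
HN type (ℓ=5): μ^(1)=29/2; μ^(2)=7; μ^(3)=-3; μ^(4)=-8; μ^(5)=-23

((1, 1, 1, 1); (0, 0, 1, 0); (0, 1, 0, 0); (0, 0, 1, 1); (0, 0, 0, 2))


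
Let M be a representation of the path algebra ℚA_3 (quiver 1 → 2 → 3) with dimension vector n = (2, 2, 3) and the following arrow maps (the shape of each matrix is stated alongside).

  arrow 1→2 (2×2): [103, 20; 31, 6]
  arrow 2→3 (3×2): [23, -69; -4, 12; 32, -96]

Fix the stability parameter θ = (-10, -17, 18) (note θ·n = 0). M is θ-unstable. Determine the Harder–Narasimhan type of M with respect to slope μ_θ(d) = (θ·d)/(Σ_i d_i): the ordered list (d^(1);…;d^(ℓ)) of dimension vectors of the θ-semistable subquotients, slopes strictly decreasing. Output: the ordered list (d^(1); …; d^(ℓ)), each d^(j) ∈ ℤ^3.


Via rank(M_{q-1}∘⋯∘M_p): M ≅ I[1,2], I[1,3], I[3,3]^2.
μ_θ-semistable layers: μ^(1)=18; μ^(2)=-27/2

((0, 0, 3); (2, 2, 0))


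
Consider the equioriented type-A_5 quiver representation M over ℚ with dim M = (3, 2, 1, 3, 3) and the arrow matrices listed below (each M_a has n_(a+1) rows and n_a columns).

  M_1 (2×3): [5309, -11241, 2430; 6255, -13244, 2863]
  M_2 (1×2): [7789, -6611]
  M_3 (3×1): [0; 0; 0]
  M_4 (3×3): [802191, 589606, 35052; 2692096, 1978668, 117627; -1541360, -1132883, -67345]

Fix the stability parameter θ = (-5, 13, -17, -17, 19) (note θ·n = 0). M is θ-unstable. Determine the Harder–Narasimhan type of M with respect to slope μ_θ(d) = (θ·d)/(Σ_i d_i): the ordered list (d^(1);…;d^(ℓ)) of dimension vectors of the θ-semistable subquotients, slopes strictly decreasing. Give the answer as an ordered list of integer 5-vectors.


Via rank(M_{q-1}∘⋯∘M_p): M ≅ I[1,1], I[1,2], I[1,3], I[4,5]^3.
μ_θ-semistable layers: μ^(1)=19; μ^(2)=13; μ^(3)=-2; μ^(4)=-5; μ^(5)=-17

((0, 0, 0, 0, 3); (0, 1, 0, 0, 0); (0, 1, 1, 0, 0); (3, 0, 0, 0, 0); (0, 0, 0, 3, 0))


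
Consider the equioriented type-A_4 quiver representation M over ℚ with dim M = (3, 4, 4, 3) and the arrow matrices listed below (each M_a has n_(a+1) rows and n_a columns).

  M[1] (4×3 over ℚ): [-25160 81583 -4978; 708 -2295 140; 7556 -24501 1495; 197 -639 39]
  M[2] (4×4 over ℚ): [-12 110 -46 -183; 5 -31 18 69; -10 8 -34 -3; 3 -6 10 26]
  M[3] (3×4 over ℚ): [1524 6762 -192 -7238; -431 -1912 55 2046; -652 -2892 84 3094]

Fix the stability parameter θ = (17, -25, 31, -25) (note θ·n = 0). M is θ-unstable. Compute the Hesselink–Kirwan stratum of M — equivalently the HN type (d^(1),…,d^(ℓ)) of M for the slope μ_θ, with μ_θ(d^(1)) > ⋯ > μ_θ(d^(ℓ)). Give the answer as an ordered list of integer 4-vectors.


Barcode: M ≅ I[1,3], I[1,4]^2, I[2,4]. HN layers by μ_θ (4 steps, strictly decreasing):
  μ^(1)=31; μ^(2)=3; μ^(3)=-4; μ^(4)=-25

((0, 0, 1, 0); (0, 0, 3, 3); (3, 3, 0, 0); (0, 1, 0, 0))
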